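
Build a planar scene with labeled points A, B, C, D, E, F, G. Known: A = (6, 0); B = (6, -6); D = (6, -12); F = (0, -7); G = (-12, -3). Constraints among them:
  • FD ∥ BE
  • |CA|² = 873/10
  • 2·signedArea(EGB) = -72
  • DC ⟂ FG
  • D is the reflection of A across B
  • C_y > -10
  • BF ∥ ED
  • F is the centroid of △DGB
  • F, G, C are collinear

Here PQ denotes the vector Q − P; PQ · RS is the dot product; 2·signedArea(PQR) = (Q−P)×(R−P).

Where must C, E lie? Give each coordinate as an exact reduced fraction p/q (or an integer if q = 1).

1. C_x = 69/10  [F, G, C are collinear ∩ DC ⟂ FG]
2. C_y = -93/10  [F, G, C are collinear ∩ DC ⟂ FG]
   → C = (69/10, -93/10)
3. E_x = 12  [BF ∥ ED ∩ FD ∥ BE]
4. E_y = -11  [BF ∥ ED ∩ FD ∥ BE]
   → E = (12, -11)

C = (69/10, -93/10)
E = (12, -11)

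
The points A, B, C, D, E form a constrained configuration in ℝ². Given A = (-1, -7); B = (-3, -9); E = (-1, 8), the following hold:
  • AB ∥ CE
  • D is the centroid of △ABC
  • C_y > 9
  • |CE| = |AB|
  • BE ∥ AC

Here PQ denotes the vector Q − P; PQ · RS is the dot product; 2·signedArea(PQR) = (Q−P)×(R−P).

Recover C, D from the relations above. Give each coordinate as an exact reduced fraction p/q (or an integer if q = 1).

C = (1, 10)
D = (-1, -2)

1. C_x = 1  [AB ∥ CE ∩ BE ∥ AC]
2. C_y = 10  [AB ∥ CE ∩ BE ∥ AC]
   → C = (1, 10)
3. D_x = -1  [D is the centroid of △ABC]
4. D_y = -2  [D is the centroid of △ABC]
   → D = (-1, -2)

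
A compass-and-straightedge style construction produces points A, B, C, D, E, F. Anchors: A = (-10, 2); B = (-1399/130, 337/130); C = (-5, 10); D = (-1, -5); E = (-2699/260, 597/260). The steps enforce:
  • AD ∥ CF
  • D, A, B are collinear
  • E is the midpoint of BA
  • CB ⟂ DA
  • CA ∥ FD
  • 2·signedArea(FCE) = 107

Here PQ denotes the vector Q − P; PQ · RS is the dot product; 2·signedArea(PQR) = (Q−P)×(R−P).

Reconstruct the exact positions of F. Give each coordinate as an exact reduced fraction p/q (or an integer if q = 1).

F = (4, 3)

1. F_x = 4  [CA ∥ FD ∩ AD ∥ CF]
2. F_y = 3  [CA ∥ FD ∩ AD ∥ CF]
   → F = (4, 3)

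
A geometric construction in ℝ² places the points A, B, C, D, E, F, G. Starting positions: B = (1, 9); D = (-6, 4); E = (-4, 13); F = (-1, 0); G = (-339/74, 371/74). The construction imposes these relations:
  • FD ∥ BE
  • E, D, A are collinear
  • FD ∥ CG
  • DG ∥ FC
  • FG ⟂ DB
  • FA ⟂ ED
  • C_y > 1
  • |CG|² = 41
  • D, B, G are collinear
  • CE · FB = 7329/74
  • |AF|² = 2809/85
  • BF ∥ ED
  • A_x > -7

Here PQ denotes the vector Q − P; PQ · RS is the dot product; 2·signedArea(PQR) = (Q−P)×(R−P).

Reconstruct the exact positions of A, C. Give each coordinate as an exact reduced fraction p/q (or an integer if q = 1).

1. A_x = -562/85  [E, D, A are collinear ∩ FA ⟂ ED]
2. A_y = 106/85  [E, D, A are collinear ∩ FA ⟂ ED]
   → A = (-562/85, 106/85)
3. C_x = 31/74  [FD ∥ CG ∩ DG ∥ FC]
4. C_y = 75/74  [FD ∥ CG ∩ DG ∥ FC]
   → C = (31/74, 75/74)

A = (-562/85, 106/85)
C = (31/74, 75/74)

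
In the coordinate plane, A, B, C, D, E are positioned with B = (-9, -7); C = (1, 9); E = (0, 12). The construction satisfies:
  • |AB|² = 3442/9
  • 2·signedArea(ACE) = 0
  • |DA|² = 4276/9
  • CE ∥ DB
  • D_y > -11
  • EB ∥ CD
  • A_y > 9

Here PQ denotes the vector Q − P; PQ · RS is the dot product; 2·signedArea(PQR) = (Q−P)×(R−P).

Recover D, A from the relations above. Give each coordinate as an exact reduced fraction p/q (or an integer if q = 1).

1. D_x = -8  [CE ∥ DB ∩ EB ∥ CD]
2. D_y = -10  [CE ∥ DB ∩ EB ∥ CD]
   → D = (-8, -10)
3. A_x = 2/3  [line -3·x + -1·y + 12 = 0 ∩ |AB|² = 3442/9]
4. A_y = 10  [line -3·x + -1·y + 12 = 0 ∩ |AB|² = 3442/9]
   → A = (2/3, 10)

A = (2/3, 10)
D = (-8, -10)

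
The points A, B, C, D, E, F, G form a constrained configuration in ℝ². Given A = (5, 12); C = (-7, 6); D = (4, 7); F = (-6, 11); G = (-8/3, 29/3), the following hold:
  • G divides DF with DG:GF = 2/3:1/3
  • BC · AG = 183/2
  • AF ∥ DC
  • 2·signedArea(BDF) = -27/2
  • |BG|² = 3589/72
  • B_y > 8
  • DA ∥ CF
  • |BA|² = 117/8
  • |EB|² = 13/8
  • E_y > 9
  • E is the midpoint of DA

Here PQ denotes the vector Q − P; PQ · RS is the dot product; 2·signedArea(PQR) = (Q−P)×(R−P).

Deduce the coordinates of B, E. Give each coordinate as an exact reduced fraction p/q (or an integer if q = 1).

B = (17/4, 33/4)
E = (9/2, 19/2)

1. B_x = 17/4  [2·signedArea(BDF) = -27/2 ∩ BC · AG = 183/2]
2. B_y = 33/4  [2·signedArea(BDF) = -27/2 ∩ BC · AG = 183/2]
   → B = (17/4, 33/4)
3. E_x = 9/2  [E is the midpoint of DA]
4. E_y = 19/2  [E is the midpoint of DA]
   → E = (9/2, 19/2)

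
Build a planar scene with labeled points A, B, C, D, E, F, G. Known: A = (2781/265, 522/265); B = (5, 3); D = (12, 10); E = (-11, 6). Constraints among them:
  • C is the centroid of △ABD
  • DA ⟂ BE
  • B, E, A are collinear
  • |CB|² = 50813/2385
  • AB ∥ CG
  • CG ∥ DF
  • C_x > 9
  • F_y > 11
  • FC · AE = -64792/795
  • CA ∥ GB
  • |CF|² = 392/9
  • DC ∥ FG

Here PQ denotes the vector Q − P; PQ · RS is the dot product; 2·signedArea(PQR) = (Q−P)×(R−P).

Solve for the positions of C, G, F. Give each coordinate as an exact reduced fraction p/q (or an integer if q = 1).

C = (7286/795, 3967/795)
F = (1724/265, 2923/265)
G = (2918/795, 4786/795)

1. C_x = 7286/795  [C is the centroid of △ABD]
2. C_y = 3967/795  [C is the centroid of △ABD]
   → C = (7286/795, 3967/795)
3. G_x = 2918/795  [CA ∥ GB ∩ AB ∥ CG]
4. G_y = 4786/795  [CA ∥ GB ∩ AB ∥ CG]
   → G = (2918/795, 4786/795)
5. F_x = 1724/265  [DC ∥ FG ∩ CG ∥ DF]
6. F_y = 2923/265  [DC ∥ FG ∩ CG ∥ DF]
   → F = (1724/265, 2923/265)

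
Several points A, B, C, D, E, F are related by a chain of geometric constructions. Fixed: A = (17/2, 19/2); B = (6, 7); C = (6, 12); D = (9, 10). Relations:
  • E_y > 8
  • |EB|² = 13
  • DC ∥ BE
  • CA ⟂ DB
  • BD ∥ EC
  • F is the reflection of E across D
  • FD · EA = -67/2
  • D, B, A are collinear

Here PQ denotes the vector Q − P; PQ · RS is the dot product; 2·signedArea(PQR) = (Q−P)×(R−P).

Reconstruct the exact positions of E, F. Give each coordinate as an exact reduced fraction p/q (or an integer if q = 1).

1. E_x = 3  [BD ∥ EC ∩ DC ∥ BE]
2. E_y = 9  [BD ∥ EC ∩ DC ∥ BE]
   → E = (3, 9)
3. F_x = 15  [F is the reflection of E across D]
4. F_y = 11  [F is the reflection of E across D]
   → F = (15, 11)

E = (3, 9)
F = (15, 11)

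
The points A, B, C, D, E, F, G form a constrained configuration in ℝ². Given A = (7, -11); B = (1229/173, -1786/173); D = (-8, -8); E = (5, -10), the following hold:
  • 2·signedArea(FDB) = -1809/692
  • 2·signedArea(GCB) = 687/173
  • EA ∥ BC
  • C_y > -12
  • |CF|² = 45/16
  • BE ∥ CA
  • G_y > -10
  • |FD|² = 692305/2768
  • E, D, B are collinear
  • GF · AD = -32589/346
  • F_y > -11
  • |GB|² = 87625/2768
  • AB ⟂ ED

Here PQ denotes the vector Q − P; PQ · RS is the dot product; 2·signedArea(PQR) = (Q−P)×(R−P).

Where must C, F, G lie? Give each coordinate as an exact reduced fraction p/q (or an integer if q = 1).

C = (1575/173, -1959/173)
F = (2631/346, -7317/692)
G = (531/346, -6591/692)

1. C_x = 1575/173  [BE ∥ CA ∩ EA ∥ BC]
2. C_y = -1959/173  [BE ∥ CA ∩ EA ∥ BC]
   → C = (1575/173, -1959/173)
3. F_x = 2631/346  [line 402/173·x + 2613/173·y + 98289/692 = 0 ∩ |CF|² = 45/16]
4. F_y = -7317/692  [line 402/173·x + 2613/173·y + 98289/692 = 0 ∩ |CF|² = 45/16]
   → F = (2631/346, -7317/692)
5. G_x = 531/346  [2·signedArea(GCB) = 687/173 ∩ GF · AD = -32589/346]
6. G_y = -6591/692  [2·signedArea(GCB) = 687/173 ∩ GF · AD = -32589/346]
   → G = (531/346, -6591/692)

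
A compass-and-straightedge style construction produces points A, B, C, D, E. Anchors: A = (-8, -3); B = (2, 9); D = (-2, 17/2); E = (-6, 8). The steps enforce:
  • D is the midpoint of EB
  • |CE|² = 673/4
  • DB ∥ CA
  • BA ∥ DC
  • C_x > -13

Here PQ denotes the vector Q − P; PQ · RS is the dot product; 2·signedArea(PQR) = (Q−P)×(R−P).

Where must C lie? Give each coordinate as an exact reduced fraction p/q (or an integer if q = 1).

C = (-12, -7/2)

1. C_x = -12  [DB ∥ CA ∩ BA ∥ DC]
2. C_y = -7/2  [DB ∥ CA ∩ BA ∥ DC]
   → C = (-12, -7/2)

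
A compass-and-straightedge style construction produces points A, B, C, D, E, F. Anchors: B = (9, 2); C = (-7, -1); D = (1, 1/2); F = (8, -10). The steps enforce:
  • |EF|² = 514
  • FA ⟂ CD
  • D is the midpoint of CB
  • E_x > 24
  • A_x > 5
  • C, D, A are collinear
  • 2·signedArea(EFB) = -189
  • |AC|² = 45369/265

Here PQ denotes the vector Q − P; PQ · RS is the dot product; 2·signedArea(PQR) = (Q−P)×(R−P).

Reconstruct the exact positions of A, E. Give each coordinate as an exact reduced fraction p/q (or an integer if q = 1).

1. A_x = 1553/265  [C, D, A are collinear ∩ FA ⟂ CD]
2. A_y = 374/265  [C, D, A are collinear ∩ FA ⟂ CD]
   → A = (1553/265, 374/265)
3. E_x = 25  [line -12·x + 1·y + 295 = 0 ∩ |EF|² = 514]
4. E_y = 5  [line -12·x + 1·y + 295 = 0 ∩ |EF|² = 514]
   → E = (25, 5)

A = (1553/265, 374/265)
E = (25, 5)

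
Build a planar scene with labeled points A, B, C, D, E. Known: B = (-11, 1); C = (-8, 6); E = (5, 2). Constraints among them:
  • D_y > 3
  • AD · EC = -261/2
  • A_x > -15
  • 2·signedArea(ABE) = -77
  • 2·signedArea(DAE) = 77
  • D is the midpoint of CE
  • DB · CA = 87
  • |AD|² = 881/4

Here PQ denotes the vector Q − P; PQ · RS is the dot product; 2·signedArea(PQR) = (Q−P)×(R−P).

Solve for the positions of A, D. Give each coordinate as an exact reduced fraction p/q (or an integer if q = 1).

1. D_x = -3/2  [D is the midpoint of CE]
2. D_y = 4  [D is the midpoint of CE]
   → D = (-3/2, 4)
3. A_x = -14  [2·signedArea(ABE) = -77 ∩ AD · EC = -261/2]
4. A_y = -4  [2·signedArea(ABE) = -77 ∩ AD · EC = -261/2]
   → A = (-14, -4)

A = (-14, -4)
D = (-3/2, 4)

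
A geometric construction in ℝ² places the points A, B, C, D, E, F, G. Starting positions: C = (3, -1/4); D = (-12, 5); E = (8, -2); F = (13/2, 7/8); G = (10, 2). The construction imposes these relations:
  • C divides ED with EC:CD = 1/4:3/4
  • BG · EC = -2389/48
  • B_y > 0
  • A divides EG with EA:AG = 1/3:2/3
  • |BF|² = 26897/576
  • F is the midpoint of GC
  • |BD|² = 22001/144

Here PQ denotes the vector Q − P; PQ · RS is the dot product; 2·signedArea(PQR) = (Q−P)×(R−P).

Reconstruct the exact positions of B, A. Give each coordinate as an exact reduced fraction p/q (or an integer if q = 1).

A = (26/3, -2/3)
B = (-1/3, 11/12)

1. B_x = -1/3  [line 5·x + -7/4·y + 157/48 = 0 ∩ |BD|² = 22001/144]
2. B_y = 11/12  [line 5·x + -7/4·y + 157/48 = 0 ∩ |BD|² = 22001/144]
   → B = (-1/3, 11/12)
3. A_x = 26/3  [A divides EG with EA:AG = 1/3:2/3]
4. A_y = -2/3  [A divides EG with EA:AG = 1/3:2/3]
   → A = (26/3, -2/3)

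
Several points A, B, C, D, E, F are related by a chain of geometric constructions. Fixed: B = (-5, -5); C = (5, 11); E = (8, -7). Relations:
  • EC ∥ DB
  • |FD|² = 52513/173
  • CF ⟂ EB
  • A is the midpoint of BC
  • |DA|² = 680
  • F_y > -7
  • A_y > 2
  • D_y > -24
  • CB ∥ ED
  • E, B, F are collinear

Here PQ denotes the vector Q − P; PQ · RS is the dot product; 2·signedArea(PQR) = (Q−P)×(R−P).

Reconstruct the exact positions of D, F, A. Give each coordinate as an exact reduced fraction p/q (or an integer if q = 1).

1. D_x = -2  [EC ∥ DB ∩ CB ∥ ED]
2. D_y = -23  [EC ∥ DB ∩ CB ∥ ED]
   → D = (-2, -23)
3. F_x = 409/173  [E, B, F are collinear ∩ CF ⟂ EB]
4. F_y = -1061/173  [E, B, F are collinear ∩ CF ⟂ EB]
   → F = (409/173, -1061/173)
5. A_x = 0  [A is the midpoint of BC]
6. A_y = 3  [A is the midpoint of BC]
   → A = (0, 3)

A = (0, 3)
D = (-2, -23)
F = (409/173, -1061/173)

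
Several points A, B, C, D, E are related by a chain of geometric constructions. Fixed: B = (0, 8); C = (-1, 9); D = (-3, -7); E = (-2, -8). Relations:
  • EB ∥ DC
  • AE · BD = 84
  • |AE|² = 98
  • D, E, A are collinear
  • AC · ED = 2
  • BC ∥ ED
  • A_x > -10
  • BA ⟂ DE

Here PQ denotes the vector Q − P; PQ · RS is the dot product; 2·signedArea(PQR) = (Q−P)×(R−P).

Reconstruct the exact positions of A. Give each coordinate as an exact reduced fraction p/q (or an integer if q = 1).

1. A_x = -9  [D, E, A are collinear ∩ BA ⟂ DE]
2. A_y = -1  [D, E, A are collinear ∩ BA ⟂ DE]
   → A = (-9, -1)

A = (-9, -1)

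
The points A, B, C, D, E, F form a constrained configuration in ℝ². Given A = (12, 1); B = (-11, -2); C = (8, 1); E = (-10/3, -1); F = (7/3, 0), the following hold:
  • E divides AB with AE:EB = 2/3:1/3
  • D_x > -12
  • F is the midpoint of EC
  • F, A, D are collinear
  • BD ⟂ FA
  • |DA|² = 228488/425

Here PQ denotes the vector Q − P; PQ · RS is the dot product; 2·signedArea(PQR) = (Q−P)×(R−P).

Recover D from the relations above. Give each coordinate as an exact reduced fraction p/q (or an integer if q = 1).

D = (-4702/425, -589/425)

1. D_x = -4702/425  [F, A, D are collinear ∩ BD ⟂ FA]
2. D_y = -589/425  [F, A, D are collinear ∩ BD ⟂ FA]
   → D = (-4702/425, -589/425)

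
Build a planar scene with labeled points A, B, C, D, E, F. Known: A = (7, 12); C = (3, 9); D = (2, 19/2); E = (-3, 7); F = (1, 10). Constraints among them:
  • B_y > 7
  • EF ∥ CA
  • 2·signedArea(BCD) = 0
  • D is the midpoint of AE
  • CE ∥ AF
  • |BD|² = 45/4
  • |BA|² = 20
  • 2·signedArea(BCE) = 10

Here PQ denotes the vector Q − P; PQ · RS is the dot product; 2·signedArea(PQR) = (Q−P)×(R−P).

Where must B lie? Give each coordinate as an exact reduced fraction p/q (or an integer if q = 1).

B = (5, 8)

1. B_x = 5  [2·signedArea(BCD) = 0 ∩ 2·signedArea(BCE) = 10]
2. B_y = 8  [2·signedArea(BCD) = 0 ∩ 2·signedArea(BCE) = 10]
   → B = (5, 8)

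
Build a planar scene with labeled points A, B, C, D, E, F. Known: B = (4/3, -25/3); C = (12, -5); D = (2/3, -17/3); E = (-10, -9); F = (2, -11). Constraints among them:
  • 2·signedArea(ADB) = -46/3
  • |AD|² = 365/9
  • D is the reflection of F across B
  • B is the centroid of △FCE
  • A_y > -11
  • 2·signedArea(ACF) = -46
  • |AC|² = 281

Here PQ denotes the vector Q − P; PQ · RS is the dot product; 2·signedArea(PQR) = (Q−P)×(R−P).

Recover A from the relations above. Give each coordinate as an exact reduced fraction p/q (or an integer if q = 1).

1. A_x = -4  [2·signedArea(ADB) = -46/3 ∩ 2·signedArea(ACF) = -46]
2. A_y = -10  [2·signedArea(ADB) = -46/3 ∩ 2·signedArea(ACF) = -46]
   → A = (-4, -10)

A = (-4, -10)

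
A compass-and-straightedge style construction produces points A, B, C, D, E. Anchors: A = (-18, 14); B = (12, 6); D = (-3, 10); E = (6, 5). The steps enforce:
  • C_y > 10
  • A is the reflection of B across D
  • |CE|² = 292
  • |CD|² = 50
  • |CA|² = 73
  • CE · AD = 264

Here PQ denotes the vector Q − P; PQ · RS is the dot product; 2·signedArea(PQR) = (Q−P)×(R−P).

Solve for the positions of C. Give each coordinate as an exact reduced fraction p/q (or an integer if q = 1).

C = (-10, 11)

1. C_x = -10  [line -15·x + 4·y + -194 = 0 ∩ |CE|² = 292]
2. C_y = 11  [line -15·x + 4·y + -194 = 0 ∩ |CE|² = 292]
   → C = (-10, 11)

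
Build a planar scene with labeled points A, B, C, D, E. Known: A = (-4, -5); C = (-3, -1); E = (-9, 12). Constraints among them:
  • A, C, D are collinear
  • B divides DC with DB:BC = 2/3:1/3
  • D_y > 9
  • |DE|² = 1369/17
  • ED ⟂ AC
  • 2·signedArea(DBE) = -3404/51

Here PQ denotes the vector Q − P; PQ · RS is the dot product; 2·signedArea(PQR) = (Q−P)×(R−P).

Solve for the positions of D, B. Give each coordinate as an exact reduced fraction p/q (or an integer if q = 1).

1. D_x = -5/17  [A, C, D are collinear ∩ ED ⟂ AC]
2. D_y = 167/17  [A, C, D are collinear ∩ ED ⟂ AC]
   → D = (-5/17, 167/17)
3. B_x = -107/51  [B divides DC with DB:BC = 2/3:1/3]
4. B_y = 133/51  [B divides DC with DB:BC = 2/3:1/3]
   → B = (-107/51, 133/51)

B = (-107/51, 133/51)
D = (-5/17, 167/17)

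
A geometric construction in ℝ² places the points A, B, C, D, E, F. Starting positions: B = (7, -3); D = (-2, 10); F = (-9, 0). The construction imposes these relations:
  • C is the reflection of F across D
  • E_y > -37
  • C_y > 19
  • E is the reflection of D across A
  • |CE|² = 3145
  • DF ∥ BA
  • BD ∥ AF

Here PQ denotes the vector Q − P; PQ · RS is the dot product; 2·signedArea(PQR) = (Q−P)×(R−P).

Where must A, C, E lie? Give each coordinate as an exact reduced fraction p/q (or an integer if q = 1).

A = (0, -13)
C = (5, 20)
E = (2, -36)

1. A_x = 0  [BD ∥ AF ∩ DF ∥ BA]
2. A_y = -13  [BD ∥ AF ∩ DF ∥ BA]
   → A = (0, -13)
3. C_x = 5  [C is the reflection of F across D]
4. C_y = 20  [C is the reflection of F across D]
   → C = (5, 20)
5. E_x = 2  [E is the reflection of D across A]
6. E_y = -36  [E is the reflection of D across A]
   → E = (2, -36)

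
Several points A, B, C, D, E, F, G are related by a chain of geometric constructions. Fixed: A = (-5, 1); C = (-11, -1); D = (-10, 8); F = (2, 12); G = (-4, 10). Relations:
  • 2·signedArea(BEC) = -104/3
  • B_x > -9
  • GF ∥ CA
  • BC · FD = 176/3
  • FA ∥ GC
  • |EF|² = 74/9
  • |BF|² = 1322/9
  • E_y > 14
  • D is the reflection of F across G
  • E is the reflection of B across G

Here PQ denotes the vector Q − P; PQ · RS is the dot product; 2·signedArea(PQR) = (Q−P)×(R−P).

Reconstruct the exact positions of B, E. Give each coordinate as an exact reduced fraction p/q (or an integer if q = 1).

1. B_x = -25/3  [line 12·x + 4·y + 232/3 = 0 ∩ |BF|² = 1322/9]
2. B_y = 17/3  [line 12·x + 4·y + 232/3 = 0 ∩ |BF|² = 1322/9]
   → B = (-25/3, 17/3)
3. E_x = 1/3  [E is the reflection of B across G]
4. E_y = 43/3  [E is the reflection of B across G]
   → E = (1/3, 43/3)

B = (-25/3, 17/3)
E = (1/3, 43/3)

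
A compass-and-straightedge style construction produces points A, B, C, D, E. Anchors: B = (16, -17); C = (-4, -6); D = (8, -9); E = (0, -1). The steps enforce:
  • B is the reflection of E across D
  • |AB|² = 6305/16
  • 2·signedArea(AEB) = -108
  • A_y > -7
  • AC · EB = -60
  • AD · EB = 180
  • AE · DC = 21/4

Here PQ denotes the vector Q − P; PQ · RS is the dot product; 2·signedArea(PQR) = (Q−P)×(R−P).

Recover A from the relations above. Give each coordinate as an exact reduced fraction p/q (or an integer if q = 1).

A = (-1, -27/4)

1. A_x = -1  [AD · EB = 180 ∩ AE · DC = 21/4]
2. A_y = -27/4  [AD · EB = 180 ∩ AE · DC = 21/4]
   → A = (-1, -27/4)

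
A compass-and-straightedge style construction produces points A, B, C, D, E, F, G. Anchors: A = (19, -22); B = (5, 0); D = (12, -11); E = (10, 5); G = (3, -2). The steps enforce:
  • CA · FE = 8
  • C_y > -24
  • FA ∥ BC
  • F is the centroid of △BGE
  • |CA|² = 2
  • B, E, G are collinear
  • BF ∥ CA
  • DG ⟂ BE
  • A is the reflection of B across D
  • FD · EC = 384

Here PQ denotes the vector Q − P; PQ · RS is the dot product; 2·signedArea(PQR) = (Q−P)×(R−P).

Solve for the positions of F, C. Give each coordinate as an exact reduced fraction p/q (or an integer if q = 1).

C = (18, -23)
F = (6, 1)

1. F_x = 6  [F is the centroid of △BGE]
2. F_y = 1  [F is the centroid of △BGE]
   → F = (6, 1)
3. C_x = 18  [BF ∥ CA ∩ FA ∥ BC]
4. C_y = -23  [BF ∥ CA ∩ FA ∥ BC]
   → C = (18, -23)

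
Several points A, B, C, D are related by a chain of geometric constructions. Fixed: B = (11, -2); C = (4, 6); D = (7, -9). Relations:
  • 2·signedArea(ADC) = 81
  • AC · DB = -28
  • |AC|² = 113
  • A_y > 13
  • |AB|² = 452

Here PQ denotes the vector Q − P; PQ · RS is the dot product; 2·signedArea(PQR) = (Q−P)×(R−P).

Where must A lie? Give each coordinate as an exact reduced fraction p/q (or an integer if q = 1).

A = (-3, 14)

1. A_x = -3  [2·signedArea(ADC) = 81 ∩ AC · DB = -28]
2. A_y = 14  [2·signedArea(ADC) = 81 ∩ AC · DB = -28]
   → A = (-3, 14)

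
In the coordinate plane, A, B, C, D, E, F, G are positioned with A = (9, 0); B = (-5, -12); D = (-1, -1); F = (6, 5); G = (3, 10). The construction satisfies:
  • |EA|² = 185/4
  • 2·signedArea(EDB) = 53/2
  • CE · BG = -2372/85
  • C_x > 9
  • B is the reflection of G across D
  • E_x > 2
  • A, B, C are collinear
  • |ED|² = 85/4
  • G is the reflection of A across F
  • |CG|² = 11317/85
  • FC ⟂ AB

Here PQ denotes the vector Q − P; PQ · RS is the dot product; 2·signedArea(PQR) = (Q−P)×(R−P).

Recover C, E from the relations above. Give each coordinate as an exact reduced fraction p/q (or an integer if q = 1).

C = (828/85, 54/85)
E = (5/2, 2)

1. C_x = 828/85  [A, B, C are collinear ∩ FC ⟂ AB]
2. C_y = 54/85  [A, B, C are collinear ∩ FC ⟂ AB]
   → C = (828/85, 54/85)
3. E_x = 5/2  [2·signedArea(EDB) = 53/2 ∩ CE · BG = -2372/85]
4. E_y = 2  [2·signedArea(EDB) = 53/2 ∩ CE · BG = -2372/85]
   → E = (5/2, 2)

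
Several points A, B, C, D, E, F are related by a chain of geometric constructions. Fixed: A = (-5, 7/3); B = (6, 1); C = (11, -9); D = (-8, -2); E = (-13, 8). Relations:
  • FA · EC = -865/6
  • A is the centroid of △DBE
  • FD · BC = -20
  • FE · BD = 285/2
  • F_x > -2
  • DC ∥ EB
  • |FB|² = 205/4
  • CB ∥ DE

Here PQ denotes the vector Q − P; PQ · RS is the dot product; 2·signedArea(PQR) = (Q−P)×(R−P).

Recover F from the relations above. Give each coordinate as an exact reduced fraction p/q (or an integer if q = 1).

1. F_x = -1  [FA · EC = -865/6 ∩ FD · BC = -20]
2. F_y = -1/2  [FA · EC = -865/6 ∩ FD · BC = -20]
   → F = (-1, -1/2)

F = (-1, -1/2)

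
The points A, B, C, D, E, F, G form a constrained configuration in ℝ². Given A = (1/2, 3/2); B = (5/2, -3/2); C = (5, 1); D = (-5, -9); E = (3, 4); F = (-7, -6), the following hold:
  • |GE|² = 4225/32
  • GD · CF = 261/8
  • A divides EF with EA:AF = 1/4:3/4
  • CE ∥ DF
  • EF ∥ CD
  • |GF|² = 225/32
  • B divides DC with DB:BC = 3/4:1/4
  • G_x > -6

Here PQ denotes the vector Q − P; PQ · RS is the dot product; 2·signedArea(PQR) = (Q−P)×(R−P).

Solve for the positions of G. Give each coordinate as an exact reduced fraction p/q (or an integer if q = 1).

1. G_x = -41/8  [line 12·x + 7·y + 723/8 = 0 ∩ |GE|² = 4225/32]
2. G_y = -33/8  [line 12·x + 7·y + 723/8 = 0 ∩ |GE|² = 4225/32]
   → G = (-41/8, -33/8)

G = (-41/8, -33/8)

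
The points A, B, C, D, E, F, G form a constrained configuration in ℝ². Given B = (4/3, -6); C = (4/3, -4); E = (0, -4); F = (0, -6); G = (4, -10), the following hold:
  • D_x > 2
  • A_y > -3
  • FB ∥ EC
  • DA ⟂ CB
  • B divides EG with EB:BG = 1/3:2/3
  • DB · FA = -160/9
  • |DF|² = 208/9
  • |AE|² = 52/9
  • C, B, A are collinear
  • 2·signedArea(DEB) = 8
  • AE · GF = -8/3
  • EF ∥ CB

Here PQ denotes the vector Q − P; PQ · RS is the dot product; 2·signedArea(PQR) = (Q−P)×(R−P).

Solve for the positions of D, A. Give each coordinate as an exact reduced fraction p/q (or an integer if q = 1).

A = (4/3, -2)
D = (8/3, -2)

1. A_x = 4/3  [C, B, A are collinear ∩ AE · GF = -8/3]
2. A_y = -2  [C, B, A are collinear ∩ AE · GF = -8/3]
   → A = (4/3, -2)
3. D_x = 8/3  [2·signedArea(DEB) = 8 ∩ DA ⟂ CB]
4. D_y = -2  [2·signedArea(DEB) = 8 ∩ DA ⟂ CB]
   → D = (8/3, -2)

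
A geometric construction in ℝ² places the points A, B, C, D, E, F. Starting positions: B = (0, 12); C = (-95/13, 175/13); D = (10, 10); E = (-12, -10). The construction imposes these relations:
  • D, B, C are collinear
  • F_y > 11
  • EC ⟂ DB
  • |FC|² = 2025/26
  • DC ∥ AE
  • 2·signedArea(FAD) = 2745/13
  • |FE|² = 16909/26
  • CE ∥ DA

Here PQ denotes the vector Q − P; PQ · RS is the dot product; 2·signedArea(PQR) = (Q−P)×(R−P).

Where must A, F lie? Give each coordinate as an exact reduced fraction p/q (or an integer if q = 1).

A = (69/13, -175/13)
F = (35/26, 305/26)

1. A_x = 69/13  [DC ∥ AE ∩ CE ∥ DA]
2. A_y = -175/13  [DC ∥ AE ∩ CE ∥ DA]
   → A = (69/13, -175/13)
3. F_x = 35/26  [line -305/13·x + 61/13·y + -305/13 = 0 ∩ |FE|² = 16909/26]
4. F_y = 305/26  [line -305/13·x + 61/13·y + -305/13 = 0 ∩ |FE|² = 16909/26]
   → F = (35/26, 305/26)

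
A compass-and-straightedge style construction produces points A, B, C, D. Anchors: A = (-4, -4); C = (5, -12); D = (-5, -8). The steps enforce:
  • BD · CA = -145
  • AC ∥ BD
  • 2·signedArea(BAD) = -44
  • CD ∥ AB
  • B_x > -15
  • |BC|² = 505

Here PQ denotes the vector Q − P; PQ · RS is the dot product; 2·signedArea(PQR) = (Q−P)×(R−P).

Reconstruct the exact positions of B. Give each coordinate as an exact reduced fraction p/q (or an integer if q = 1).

B = (-14, 0)

1. B_x = -14  [AC ∥ BD ∩ CD ∥ AB]
2. B_y = 0  [AC ∥ BD ∩ CD ∥ AB]
   → B = (-14, 0)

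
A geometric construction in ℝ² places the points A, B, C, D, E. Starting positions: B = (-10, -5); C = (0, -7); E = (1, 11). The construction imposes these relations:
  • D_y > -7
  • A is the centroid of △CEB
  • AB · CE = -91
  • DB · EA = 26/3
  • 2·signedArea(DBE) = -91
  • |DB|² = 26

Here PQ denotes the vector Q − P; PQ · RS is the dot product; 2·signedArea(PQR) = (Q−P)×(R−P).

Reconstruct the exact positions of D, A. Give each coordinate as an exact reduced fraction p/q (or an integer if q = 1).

1. D_x = -5  [line -16·x + 11·y + -14 = 0 ∩ |DB|² = 26]
2. D_y = -6  [line -16·x + 11·y + -14 = 0 ∩ |DB|² = 26]
   → D = (-5, -6)
3. A_x = -3  [A is the centroid of △CEB]
4. A_y = -1/3  [A is the centroid of △CEB]
   → A = (-3, -1/3)

A = (-3, -1/3)
D = (-5, -6)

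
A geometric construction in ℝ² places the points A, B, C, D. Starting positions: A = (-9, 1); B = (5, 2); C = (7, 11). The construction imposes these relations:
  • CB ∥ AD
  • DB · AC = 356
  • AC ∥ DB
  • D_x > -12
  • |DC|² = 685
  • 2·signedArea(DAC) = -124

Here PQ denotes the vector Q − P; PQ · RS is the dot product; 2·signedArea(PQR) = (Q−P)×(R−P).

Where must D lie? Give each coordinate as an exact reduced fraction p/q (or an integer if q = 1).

1. D_x = -11  [AC ∥ DB ∩ CB ∥ AD]
2. D_y = -8  [AC ∥ DB ∩ CB ∥ AD]
   → D = (-11, -8)

D = (-11, -8)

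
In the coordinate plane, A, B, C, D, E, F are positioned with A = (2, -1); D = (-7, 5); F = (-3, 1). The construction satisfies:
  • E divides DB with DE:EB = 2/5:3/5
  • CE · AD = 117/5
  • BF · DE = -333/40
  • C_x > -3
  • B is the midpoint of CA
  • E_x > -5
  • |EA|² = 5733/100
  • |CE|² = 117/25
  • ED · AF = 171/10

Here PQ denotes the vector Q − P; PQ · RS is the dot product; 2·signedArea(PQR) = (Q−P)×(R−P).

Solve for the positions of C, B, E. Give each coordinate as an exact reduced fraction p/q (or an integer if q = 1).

B = (-1/4, 1/2)
C = (-5/2, 2)
E = (-43/10, 16/5)

1. E_x = -43/10  [line 5·x + -2·y + 279/10 = 0 ∩ |EA|² = 5733/100]
2. E_y = 16/5  [line 5·x + -2·y + 279/10 = 0 ∩ |EA|² = 5733/100]
   → E = (-43/10, 16/5)
3. C_x = -5/2  [line 9·x + -6·y + 69/2 = 0 ∩ |CE|² = 117/25]
4. C_y = 2  [line 9·x + -6·y + 69/2 = 0 ∩ |CE|² = 117/25]
   → C = (-5/2, 2)
5. B_x = -1/4  [B is the midpoint of CA]
6. B_y = 1/2  [B is the midpoint of CA]
   → B = (-1/4, 1/2)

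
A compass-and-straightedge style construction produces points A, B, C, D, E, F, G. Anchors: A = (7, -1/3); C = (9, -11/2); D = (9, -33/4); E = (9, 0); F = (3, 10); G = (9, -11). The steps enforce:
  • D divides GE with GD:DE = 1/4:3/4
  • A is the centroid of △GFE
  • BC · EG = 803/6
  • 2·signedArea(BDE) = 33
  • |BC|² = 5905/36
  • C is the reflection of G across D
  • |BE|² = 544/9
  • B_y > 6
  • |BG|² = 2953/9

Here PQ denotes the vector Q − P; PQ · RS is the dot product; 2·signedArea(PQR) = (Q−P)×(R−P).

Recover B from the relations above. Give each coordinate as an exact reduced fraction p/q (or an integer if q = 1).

1. B_x = 5  [BC · EG = 803/6 ∩ 2·signedArea(BDE) = 33]
2. B_y = 20/3  [BC · EG = 803/6 ∩ 2·signedArea(BDE) = 33]
   → B = (5, 20/3)

B = (5, 20/3)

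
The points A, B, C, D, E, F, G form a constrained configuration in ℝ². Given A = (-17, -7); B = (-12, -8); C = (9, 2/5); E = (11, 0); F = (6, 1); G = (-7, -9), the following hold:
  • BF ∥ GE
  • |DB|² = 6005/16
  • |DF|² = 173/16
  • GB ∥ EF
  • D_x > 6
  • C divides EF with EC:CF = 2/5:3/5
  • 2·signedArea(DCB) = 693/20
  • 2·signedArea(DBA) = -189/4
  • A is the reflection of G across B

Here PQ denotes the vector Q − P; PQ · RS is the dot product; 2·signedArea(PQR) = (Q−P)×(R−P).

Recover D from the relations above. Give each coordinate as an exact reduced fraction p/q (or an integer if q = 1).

1. D_x = 13/2  [2·signedArea(DBA) = -189/4 ∩ 2·signedArea(DCB) = 693/20]
2. D_y = -9/4  [2·signedArea(DBA) = -189/4 ∩ 2·signedArea(DCB) = 693/20]
   → D = (13/2, -9/4)

D = (13/2, -9/4)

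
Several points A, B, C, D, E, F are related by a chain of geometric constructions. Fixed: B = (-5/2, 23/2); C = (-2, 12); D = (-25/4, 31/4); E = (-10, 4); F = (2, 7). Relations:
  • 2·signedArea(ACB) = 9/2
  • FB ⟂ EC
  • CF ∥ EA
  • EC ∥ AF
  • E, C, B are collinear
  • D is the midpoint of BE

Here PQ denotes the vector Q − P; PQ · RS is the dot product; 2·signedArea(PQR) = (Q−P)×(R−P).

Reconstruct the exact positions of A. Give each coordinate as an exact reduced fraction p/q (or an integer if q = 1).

A = (-6, -1)

1. A_x = -6  [EC ∥ AF ∩ CF ∥ EA]
2. A_y = -1  [EC ∥ AF ∩ CF ∥ EA]
   → A = (-6, -1)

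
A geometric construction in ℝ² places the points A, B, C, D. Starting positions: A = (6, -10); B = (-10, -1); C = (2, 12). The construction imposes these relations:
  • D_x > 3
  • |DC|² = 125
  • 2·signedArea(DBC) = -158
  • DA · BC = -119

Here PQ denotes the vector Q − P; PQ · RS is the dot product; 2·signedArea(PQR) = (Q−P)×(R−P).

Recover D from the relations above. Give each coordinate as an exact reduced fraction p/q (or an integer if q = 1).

D = (4, 1)

1. D_x = 4  [DA · BC = -119 ∩ 2·signedArea(DBC) = -158]
2. D_y = 1  [DA · BC = -119 ∩ 2·signedArea(DBC) = -158]
   → D = (4, 1)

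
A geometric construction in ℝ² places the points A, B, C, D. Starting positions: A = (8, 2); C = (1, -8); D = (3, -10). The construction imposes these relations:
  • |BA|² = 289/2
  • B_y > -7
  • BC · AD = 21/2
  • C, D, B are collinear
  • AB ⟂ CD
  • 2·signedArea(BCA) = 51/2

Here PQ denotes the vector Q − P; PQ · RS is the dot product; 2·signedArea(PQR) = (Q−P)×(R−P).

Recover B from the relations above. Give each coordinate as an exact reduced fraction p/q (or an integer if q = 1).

B = (-1/2, -13/2)

1. B_x = -1/2  [C, D, B are collinear ∩ AB ⟂ CD]
2. B_y = -13/2  [C, D, B are collinear ∩ AB ⟂ CD]
   → B = (-1/2, -13/2)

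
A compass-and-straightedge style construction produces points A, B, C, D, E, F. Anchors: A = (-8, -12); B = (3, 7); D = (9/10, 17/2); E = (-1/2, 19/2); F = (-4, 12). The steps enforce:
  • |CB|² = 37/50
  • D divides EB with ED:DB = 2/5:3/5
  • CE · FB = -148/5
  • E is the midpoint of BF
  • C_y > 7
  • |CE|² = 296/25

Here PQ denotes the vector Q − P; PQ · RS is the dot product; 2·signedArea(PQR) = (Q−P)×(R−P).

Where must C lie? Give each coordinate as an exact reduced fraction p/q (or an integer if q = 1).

1. C_x = 23/10  [line -7·x + 5·y + -107/5 = 0 ∩ |CB|² = 37/50]
2. C_y = 15/2  [line -7·x + 5·y + -107/5 = 0 ∩ |CB|² = 37/50]
   → C = (23/10, 15/2)

C = (23/10, 15/2)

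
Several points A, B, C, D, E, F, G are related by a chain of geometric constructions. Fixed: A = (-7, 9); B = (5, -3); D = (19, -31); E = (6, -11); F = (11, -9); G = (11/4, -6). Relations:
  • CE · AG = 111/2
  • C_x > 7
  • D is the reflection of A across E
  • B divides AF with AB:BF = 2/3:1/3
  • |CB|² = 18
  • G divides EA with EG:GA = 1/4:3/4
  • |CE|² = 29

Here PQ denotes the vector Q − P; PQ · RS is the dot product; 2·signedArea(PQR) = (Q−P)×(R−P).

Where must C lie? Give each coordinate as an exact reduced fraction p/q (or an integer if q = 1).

C = (8, -6)

1. C_x = 8  [line -39/4·x + 15·y + 168 = 0 ∩ |CB|² = 18]
2. C_y = -6  [line -39/4·x + 15·y + 168 = 0 ∩ |CB|² = 18]
   → C = (8, -6)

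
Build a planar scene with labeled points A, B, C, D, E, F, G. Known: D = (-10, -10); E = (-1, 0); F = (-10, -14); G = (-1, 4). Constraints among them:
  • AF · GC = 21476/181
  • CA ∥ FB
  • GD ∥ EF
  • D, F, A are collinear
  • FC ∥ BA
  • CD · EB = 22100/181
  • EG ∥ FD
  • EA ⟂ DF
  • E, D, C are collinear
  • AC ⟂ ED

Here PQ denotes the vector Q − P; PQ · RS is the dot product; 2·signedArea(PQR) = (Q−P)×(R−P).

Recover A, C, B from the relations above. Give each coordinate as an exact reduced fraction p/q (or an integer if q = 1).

A = (-10, 0)
B = (-2710/181, -1724/181)
C = (-910/181, -810/181)

1. A_x = -10  [D, F, A are collinear ∩ EA ⟂ DF]
2. A_y = 0  [D, F, A are collinear ∩ EA ⟂ DF]
   → A = (-10, 0)
3. C_x = -910/181  [E, D, C are collinear ∩ AC ⟂ ED]
4. C_y = -810/181  [E, D, C are collinear ∩ AC ⟂ ED]
   → C = (-910/181, -810/181)
5. B_x = -2710/181  [FC ∥ BA ∩ CA ∥ FB]
6. B_y = -1724/181  [FC ∥ BA ∩ CA ∥ FB]
   → B = (-2710/181, -1724/181)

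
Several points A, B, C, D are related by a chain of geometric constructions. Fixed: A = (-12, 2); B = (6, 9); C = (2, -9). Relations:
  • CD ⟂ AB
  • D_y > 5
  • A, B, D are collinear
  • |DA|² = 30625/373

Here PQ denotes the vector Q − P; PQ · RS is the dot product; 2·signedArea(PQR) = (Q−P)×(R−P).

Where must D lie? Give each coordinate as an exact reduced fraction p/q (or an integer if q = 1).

1. D_x = -1326/373  [A, B, D are collinear ∩ CD ⟂ AB]
2. D_y = 1971/373  [A, B, D are collinear ∩ CD ⟂ AB]
   → D = (-1326/373, 1971/373)

D = (-1326/373, 1971/373)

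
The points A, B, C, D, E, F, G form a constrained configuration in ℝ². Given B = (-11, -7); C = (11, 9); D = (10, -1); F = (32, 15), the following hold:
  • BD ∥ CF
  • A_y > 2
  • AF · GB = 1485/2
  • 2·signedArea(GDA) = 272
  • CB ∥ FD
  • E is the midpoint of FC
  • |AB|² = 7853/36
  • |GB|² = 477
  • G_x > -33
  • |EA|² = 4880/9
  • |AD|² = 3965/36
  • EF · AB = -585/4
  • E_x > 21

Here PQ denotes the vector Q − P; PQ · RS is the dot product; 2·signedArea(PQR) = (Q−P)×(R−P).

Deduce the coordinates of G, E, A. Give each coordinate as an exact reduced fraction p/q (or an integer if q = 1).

A = (1/6, 8/3)
E = (43/2, 12)
G = (-32, -13)

1. E_x = 43/2  [E is the midpoint of FC]
2. E_y = 12  [E is the midpoint of FC]
   → E = (43/2, 12)
3. A_x = 1/6  [line -21/2·x + -3·y + 39/4 = 0 ∩ |AB|² = 7853/36]
4. A_y = 8/3  [line -21/2·x + -3·y + 39/4 = 0 ∩ |AB|² = 7853/36]
   → A = (1/6, 8/3)
5. G_x = -32  [2·signedArea(GDA) = 272 ∩ AF · GB = 1485/2]
6. G_y = -13  [2·signedArea(GDA) = 272 ∩ AF · GB = 1485/2]
   → G = (-32, -13)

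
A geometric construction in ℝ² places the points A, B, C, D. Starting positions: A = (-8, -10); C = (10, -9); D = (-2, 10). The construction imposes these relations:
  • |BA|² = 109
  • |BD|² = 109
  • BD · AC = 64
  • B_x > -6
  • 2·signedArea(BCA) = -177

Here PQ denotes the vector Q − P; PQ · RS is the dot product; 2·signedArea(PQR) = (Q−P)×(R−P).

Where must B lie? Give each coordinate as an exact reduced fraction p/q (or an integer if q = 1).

B = (-5, 0)

1. B_x = -5  [BD · AC = 64 ∩ 2·signedArea(BCA) = -177]
2. B_y = 0  [BD · AC = 64 ∩ 2·signedArea(BCA) = -177]
   → B = (-5, 0)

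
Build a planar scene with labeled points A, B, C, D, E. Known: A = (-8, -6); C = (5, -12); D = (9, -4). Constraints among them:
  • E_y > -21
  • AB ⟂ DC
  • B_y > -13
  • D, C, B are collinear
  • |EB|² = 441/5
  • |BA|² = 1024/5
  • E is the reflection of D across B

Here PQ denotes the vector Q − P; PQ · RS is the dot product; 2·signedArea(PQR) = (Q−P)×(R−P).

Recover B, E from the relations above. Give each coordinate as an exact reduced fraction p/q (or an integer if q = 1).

1. B_x = 24/5  [D, C, B are collinear ∩ AB ⟂ DC]
2. B_y = -62/5  [D, C, B are collinear ∩ AB ⟂ DC]
   → B = (24/5, -62/5)
3. E_x = 3/5  [E is the reflection of D across B]
4. E_y = -104/5  [E is the reflection of D across B]
   → E = (3/5, -104/5)

B = (24/5, -62/5)
E = (3/5, -104/5)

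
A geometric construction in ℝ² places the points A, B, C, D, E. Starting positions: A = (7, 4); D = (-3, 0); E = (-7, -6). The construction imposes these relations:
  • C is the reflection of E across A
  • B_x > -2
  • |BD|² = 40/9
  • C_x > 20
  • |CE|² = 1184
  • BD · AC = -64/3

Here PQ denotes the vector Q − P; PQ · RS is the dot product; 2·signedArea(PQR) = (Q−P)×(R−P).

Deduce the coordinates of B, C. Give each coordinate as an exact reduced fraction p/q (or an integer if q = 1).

1. C_x = 21  [C is the reflection of E across A]
2. C_y = 14  [C is the reflection of E across A]
   → C = (21, 14)
3. B_x = -1  [line -14·x + -10·y + -62/3 = 0 ∩ |BD|² = 40/9]
4. B_y = -2/3  [line -14·x + -10·y + -62/3 = 0 ∩ |BD|² = 40/9]
   → B = (-1, -2/3)

B = (-1, -2/3)
C = (21, 14)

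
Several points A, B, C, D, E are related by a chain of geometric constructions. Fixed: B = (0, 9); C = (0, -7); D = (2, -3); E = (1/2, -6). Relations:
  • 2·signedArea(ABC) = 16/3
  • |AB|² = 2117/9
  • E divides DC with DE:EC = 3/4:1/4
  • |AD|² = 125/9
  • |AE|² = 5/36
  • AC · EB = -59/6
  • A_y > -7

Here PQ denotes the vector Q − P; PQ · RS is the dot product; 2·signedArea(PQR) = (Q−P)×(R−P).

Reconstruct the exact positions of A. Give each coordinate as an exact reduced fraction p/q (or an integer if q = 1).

1. A_x = 1/3  [2·signedArea(ABC) = 16/3 ∩ AC · EB = -59/6]
2. A_y = -19/3  [2·signedArea(ABC) = 16/3 ∩ AC · EB = -59/6]
   → A = (1/3, -19/3)

A = (1/3, -19/3)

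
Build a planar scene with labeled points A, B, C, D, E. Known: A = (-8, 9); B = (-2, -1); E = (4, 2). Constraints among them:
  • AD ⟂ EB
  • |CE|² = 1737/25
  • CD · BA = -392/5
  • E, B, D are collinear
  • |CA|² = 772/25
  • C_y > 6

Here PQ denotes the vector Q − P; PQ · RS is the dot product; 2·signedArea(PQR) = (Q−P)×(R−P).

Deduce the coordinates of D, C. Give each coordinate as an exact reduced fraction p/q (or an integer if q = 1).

1. D_x = -14/5  [E, B, D are collinear ∩ AD ⟂ EB]
2. D_y = -7/5  [E, B, D are collinear ∩ AD ⟂ EB]
   → D = (-14/5, -7/5)
3. C_x = -16/5  [line 6·x + -10·y + 406/5 = 0 ∩ |CA|² = 772/25]
4. C_y = 31/5  [line 6·x + -10·y + 406/5 = 0 ∩ |CA|² = 772/25]
   → C = (-16/5, 31/5)

C = (-16/5, 31/5)
D = (-14/5, -7/5)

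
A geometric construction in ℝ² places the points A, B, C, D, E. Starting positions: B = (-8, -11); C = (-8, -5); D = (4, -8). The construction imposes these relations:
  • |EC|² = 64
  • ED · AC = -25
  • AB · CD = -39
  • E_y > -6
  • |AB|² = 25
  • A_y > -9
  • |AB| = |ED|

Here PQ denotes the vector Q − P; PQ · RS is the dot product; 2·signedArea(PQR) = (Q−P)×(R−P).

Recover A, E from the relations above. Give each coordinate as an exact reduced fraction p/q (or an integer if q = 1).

1. A_x = -4  [line -12·x + 3·y + -24 = 0 ∩ |AB|² = 25]
2. A_y = -8  [line -12·x + 3·y + -24 = 0 ∩ |AB|² = 25]
   → A = (-4, -8)
3. E_x = 0  [line 4·x + -3·y + -15 = 0 ∩ |EC|² = 64]
4. E_y = -5  [line 4·x + -3·y + -15 = 0 ∩ |EC|² = 64]
   → E = (0, -5)

A = (-4, -8)
E = (0, -5)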